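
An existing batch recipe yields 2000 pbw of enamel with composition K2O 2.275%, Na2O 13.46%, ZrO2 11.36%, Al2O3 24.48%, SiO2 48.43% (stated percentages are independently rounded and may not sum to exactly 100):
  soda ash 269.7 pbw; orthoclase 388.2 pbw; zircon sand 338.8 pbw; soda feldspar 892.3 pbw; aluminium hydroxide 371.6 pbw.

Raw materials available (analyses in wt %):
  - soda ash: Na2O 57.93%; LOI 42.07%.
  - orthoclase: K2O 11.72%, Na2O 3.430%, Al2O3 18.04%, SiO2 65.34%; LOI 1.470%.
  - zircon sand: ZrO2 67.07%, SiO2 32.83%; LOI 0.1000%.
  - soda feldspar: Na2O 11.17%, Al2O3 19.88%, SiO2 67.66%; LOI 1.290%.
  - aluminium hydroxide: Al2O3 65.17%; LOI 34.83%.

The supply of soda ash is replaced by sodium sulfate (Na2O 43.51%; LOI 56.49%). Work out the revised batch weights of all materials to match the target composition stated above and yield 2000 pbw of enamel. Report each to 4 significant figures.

Revised batch per 2000 pbw enamel:
  sodium sulfate: 359.0 pbw
  orthoclase: 388.2 pbw
  zircon sand: 338.8 pbw
  soda feldspar: 892.3 pbw
  aluminium hydroxide: 371.6 pbw
Total batch = 2350 pbw; LOI loss = 349.8 pbw

Every computation keeps full precision at all times; intermediates appear with 4-significant-digit rounding across the worked steps; a single rounding yields every reported value. All derived quantities are rebuilt at exact precision (net glass mass, yield, five oxide percentages, totals, ignition loss) starting from the weights on 2000 pbw of glass precisely as stated by the problem or the answer.
Target masses of each oxide per 2000 pbw enamel:
  K2O: 2.275% × 2000 = 45.50 pbw
  Na2O: 13.46% × 2000 = 269.2 pbw
  ZrO2: 11.36% × 2000 = 227.2 pbw
  Al2O3: 24.48% × 2000 = 489.6 pbw
  SiO2: 48.43% × 2000 = 968.6 pbw
Checking each oxide sum per the reported batch figures, relative to the basis at hand (sum by sum, the targets are met within answer rounding):
  K2O: 388.2·0.1172 = 45.50 pbw (target 45.50 pbw)
  Na2O: 359.0·0.4351 + 388.2·0.03430 + 892.3·0.1117 = 269.2 pbw (target 269.2 pbw)
  ZrO2: 338.8·0.6707 = 227.2 pbw (target 227.2 pbw)
  Al2O3: 388.2·0.1804 + 892.3·0.1988 + 371.6·0.6517 = 489.6 pbw (target 489.6 pbw)
  SiO2: 388.2·0.6534 + 338.8·0.3283 + 892.3·0.6766 = 968.6 pbw (target 968.6 pbw)
Mass balance on the glass: batch Σ − ignition loss = 2000 pbw (per-oxide target masses sum to 2000 pbw; stated basis 2000 pbw — gaps are rounding artifacts).
Total batch = Σ batch = 2350 pbw; loss to ignition Σ batch·LOI = 349.8 pbw; glass ÷ batch gives a yield of 85.11%.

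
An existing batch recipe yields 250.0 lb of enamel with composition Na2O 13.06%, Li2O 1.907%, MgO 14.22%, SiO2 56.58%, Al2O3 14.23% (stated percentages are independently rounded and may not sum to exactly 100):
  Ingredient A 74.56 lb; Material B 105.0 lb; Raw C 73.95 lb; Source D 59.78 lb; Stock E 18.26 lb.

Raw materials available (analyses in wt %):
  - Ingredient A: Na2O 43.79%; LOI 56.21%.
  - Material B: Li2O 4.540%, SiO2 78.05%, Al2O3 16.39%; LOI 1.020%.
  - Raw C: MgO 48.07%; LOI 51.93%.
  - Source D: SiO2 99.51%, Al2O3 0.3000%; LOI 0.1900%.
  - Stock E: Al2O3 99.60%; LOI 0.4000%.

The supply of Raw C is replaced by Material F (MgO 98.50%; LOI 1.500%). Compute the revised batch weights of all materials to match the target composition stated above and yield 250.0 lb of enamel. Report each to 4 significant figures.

Revised batch per 250.0 lb enamel:
  Ingredient A: 74.56 lb
  Material B: 105.0 lb
  Material F: 36.09 lb
  Source D: 59.78 lb
  Stock E: 18.26 lb
Total batch = 293.7 lb; LOI loss = 43.71 lb

Values along the way are displayed, rounded to four significant figures, at each printed step. Each numeric step carries full float precision at every stage — exactly one rounding is applied to each reported number. Derived quantities are re-derived at full precision (ignition loss, the totals, the yield, glass mass, five oxide percentages) from the weighed amounts at 250.0 lb of glass exactly as printed in either problem or answer.
The oxide mass targets at 250.0 lb enamel:
  Na2O: 13.06% × 250.0 = 32.65 lb
  Li2O: 1.907% × 250.0 = 4.768 lb
  MgO: 14.22% × 250.0 = 35.55 lb
  SiO2: 56.58% × 250.0 = 141.4 lb
  Al2O3: 14.23% × 250.0 = 35.58 lb
Verifying the oxide balance working from each reported weight, per the basis as stated (every target is met by its sum modulo rounding of the values):
  Na2O: 74.56·0.4379 = 32.65 lb (target 32.65 lb)
  Li2O: 105.0·0.04540 = 4.767 lb (target 4.768 lb)
  MgO: 36.09·0.9850 = 35.55 lb (target 35.55 lb)
  SiO2: 105.0·0.7805 + 59.78·0.9951 = 141.4 lb (target 141.4 lb)
  Al2O3: 105.0·0.1639 + 59.78·0.003000 + 18.26·0.9960 = 35.58 lb (target 35.58 lb)
Glass-mass closure: whole batch net of LOI = 250.0 lb (the targets, summed, come to 250.0 lb; with the basis standing at 250.0 lb — gaps are rounding artifacts).
Total batch = Σ batch = 293.7 lb; Σ batch·LOI gives LOI loss = 43.71 lb; yield = glass ÷ total batch = 85.12%.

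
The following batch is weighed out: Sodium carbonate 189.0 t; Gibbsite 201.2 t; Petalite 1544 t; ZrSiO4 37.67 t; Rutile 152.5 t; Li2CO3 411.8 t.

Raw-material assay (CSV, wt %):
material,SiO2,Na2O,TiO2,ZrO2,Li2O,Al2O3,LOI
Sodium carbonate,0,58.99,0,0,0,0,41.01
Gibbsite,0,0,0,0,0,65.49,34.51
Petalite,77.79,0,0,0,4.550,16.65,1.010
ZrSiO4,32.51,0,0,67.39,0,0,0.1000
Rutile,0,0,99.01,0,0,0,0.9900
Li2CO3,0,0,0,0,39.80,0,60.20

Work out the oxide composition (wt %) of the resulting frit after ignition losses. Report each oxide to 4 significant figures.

Glass mass = 2124 t (batch 2536 − LOI 412.0).
Composition: SiO2 57.12%, Na2O 5.249%, TiO2 7.108%, ZrO2 1.195%, Li2O 11.02%, Al2O3 18.31%

Every computation keeps full precision end to end; intermediates are printed rounded to four significant figures on the page; a single rounding produces each reported value — derived quantities are carried from the batch weights on 2124 t of glass in exact precision (totals, the yield, net glass mass, the six compositions, LOI) as set out in the question or the answer.
Oxide masses out of the charge:
  SiO2: 1544·0.7779 + 37.67·0.3251 = 1213 t
  Na2O: 189.0·0.5899 = 111.5 t
  TiO2: 152.5·0.9901 = 151.0 t
  ZrO2: 37.67·0.6739 = 25.39 t
  Li2O: 1544·0.04550 + 411.8·0.3980 = 234.1 t
  Al2O3: 201.2·0.6549 + 1544·0.1665 = 388.8 t
LOI: 189.0·0.4101 + 201.2·0.3451 + 1544·0.01010 + 37.67·0.001000 + 152.5·0.009900 + 411.8·0.6020 = 412.0 t
The glass mass, total less LOI, = 2536 − 412.0 = 2124 t (matching Σ of the oxides)
each oxide over glass, ×100, is wt %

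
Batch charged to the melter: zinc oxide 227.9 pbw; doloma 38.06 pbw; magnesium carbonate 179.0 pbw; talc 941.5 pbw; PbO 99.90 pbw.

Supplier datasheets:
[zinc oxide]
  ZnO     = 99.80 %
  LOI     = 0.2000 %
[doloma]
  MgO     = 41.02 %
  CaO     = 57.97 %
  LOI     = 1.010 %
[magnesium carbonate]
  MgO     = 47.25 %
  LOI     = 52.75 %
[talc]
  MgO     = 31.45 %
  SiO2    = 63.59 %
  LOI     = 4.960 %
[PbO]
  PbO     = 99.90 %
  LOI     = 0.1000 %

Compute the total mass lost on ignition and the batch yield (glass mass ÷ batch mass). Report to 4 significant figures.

LOI loss = 142.1 pbw; glass = 1344 pbw; yield = 90.44%

Full precision is carried from start to finish; in-progress results are printed, with 4-significant-figure rounding, within the worked lines. A single rounding produces every reported result — the derived quantities are recomputed using the weight values for 1344 pbw of glass at exact precision (the totals, ignition loss, yield, net glass mass, five oxide percentages), as written in either problem or answer.
LOI of each material in turn:
  zinc oxide: 227.9 × 0.002000 = 0.4558 pbw
  doloma: 38.06 × 0.01010 = 0.3844 pbw
  magnesium carbonate: 179.0 × 0.5275 = 94.42 pbw
  talc: 941.5 × 0.04960 = 46.70 pbw
  PbO: 99.90 × 0.001000 = 0.09990 pbw
Total LOI = 142.1 pbw
Glass = batch − LOI = 1486 − 142.1 = 1344 pbw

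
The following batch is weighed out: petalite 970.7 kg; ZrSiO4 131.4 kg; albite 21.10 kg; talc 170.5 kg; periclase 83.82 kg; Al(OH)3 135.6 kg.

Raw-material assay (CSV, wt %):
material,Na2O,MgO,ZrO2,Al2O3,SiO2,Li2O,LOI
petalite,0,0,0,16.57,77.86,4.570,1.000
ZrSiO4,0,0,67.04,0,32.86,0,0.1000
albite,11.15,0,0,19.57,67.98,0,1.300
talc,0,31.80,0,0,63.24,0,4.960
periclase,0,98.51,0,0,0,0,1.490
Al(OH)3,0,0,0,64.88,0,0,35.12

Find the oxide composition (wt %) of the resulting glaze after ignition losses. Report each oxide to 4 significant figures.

Glass mass = 1446 kg (batch 1513 − LOI 67.44).
Composition: Na2O 0.1627%, MgO 9.462%, ZrO2 6.093%, Al2O3 17.50%, SiO2 63.72%, Li2O 3.069%

The working math maintains exact precision from first step to last; values along the way are printed (rounded to four significant figures) at each printed step — each reported figure takes just one rounding — all derived quantities, including the totals, yield, the six compositions, ignition loss, net glass mass, are rebuilt from the batch weights on 1446 kg of glass at full precision, as given in question or answer.
Mass of each oxide from the mix:
  Na2O: 21.10·0.1115 = 2.353 kg
  MgO: 170.5·0.3180 + 83.82·0.9851 = 136.8 kg
  ZrO2: 131.4·0.6704 = 88.09 kg
  Al2O3: 970.7·0.1657 + 21.10·0.1957 + 135.6·0.6488 = 253.0 kg
  SiO2: 970.7·0.7786 + 131.4·0.3286 + 21.10·0.6798 + 170.5·0.6324 = 921.1 kg
  Li2O: 970.7·0.04570 = 44.36 kg
LOI: 970.7·0.01000 + 131.4·0.001000 + 21.10·0.01300 + 170.5·0.04960 + 83.82·0.01490 + 135.6·0.3512 = 67.44 kg
Resulting glass, batch − LOI: 1513 − 67.44 = 1446 kg (= the summed oxide contributions)
oxide / glass × 100 gives the wt %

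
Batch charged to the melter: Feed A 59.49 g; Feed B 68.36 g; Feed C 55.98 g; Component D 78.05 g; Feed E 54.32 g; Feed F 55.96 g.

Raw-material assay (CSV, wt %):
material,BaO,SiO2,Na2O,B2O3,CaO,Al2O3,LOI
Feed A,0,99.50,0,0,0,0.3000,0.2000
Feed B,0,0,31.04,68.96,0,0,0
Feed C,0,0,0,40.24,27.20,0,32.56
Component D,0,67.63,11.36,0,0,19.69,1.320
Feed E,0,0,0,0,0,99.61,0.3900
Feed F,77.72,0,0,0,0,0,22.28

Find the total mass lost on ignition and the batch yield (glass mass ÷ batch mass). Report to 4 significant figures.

Values along the way appear rounded to 4 significant figures in the printout — exact precision is held at each step — exactly one rounding is applied to each reported value. The derived quantities are rebuilt from the weighed amounts at 340.1 g of glass at exact precision (the yield, LOI, totals, net glass mass, six oxide percentages) as quoted within question or answer.
Each material's LOI contribution:
  Feed A: 59.49 × 0.002000 = 0.1190 g
  Feed B: 68.36 × 0 = 0 g
  Feed C: 55.98 × 0.3256 = 18.23 g
  Component D: 78.05 × 0.01320 = 1.030 g
  Feed E: 54.32 × 0.003900 = 0.2118 g
  Feed F: 55.96 × 0.2228 = 12.47 g
Total LOI = 32.06 g
Glass = batch − LOI = 372.2 − 32.06 = 340.1 g

LOI loss = 32.06 g; glass = 340.1 g; yield = 91.39%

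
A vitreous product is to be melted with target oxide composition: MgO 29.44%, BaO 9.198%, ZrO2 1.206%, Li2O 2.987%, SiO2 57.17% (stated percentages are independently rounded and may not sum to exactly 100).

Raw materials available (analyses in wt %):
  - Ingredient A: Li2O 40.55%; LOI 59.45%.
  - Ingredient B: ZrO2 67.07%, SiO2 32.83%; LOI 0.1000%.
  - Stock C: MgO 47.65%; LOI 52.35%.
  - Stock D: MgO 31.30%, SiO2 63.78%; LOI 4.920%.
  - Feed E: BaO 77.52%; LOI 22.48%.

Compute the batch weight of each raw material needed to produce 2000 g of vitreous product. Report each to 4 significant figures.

Batch per 2000 g vitreous product:
  Ingredient A: 147.3 g
  Ingredient B: 35.96 g
  Stock C: 70.24 g
  Stock D: 1774 g
  Feed E: 237.3 g
Total batch = 2265 g; LOI loss = 265.0 g; yield = 88.30%

In-progress results are shown, with 4-significant-figure rounding, when written out. All arithmetic holds full precision all the way through; each reported value sees exactly one rounding. The derived quantities (ignition loss, yield, net glass mass, totals, five oxide percentages) are computed from the weighed amounts at 2000 g of glass in full precision, precisely as stated by the problem or the answer.
The oxide mass targets at 2000 g vitreous product:
  MgO: 29.44% × 2000 = 588.8 g
  BaO: 9.198% × 2000 = 184.0 g
  ZrO2: 1.206% × 2000 = 24.12 g
  Li2O: 2.987% × 2000 = 59.74 g
  SiO2: 57.17% × 2000 = 1143 g
Verifying the oxide balance using the reported weights, on the stated basis (every target is met by its sum exact up to rounding of places):
  MgO: 70.24·0.4765 + 1774·0.3130 = 588.7 g (target 588.8 g)
  BaO: 237.3·0.7752 = 184.0 g (target 184.0 g)
  ZrO2: 35.96·0.6707 = 24.12 g (target 24.12 g)
  Li2O: 147.3·0.4055 = 59.73 g (target 59.74 g)
  SiO2: 35.96·0.3283 + 1774·0.6378 = 1143 g (target 1143 g)
Glass-mass sanity pass: whole batch net of LOI = 2000 g (per-oxide target masses sum to 2000 g; versus the stated basis of 2000 g — differing by rounding only).
Whole-batch sum: Σ batch = 2265 g; loss to ignition Σ batch·LOI = 265.0 g; as yield: glass ÷ batch → 88.30%.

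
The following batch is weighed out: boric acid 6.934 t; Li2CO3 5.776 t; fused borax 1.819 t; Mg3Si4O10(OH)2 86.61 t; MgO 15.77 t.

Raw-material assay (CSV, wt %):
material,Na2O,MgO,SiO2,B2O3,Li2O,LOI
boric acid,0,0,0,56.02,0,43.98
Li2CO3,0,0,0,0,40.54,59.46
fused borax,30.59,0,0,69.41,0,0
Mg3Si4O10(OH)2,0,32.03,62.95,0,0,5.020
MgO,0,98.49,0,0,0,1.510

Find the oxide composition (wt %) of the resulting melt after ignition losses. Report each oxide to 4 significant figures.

Glass mass = 105.8 t (batch 116.9 − LOI 11.07).
Composition: Na2O 0.5257%, MgO 40.89%, SiO2 51.51%, B2O3 4.863%, Li2O 2.212%

In-progress results are printed rounded to 4 significant digits in the printout; the whole derivation carries full float precision end to end. Every reported value includes exactly one rounding. All derived quantities, including five oxide percentages, glass mass, totals, the yield, LOI, are re-derived starting from the weights at 105.8 t of glass at full float precision, precisely as stated by either problem or answer.
Delivered oxide masses:
  Na2O: 1.819·0.3059 = 0.5564 t
  MgO: 86.61·0.3203 + 15.77·0.9849 = 43.27 t
  SiO2: 86.61·0.6295 = 54.52 t
  B2O3: 6.934·0.5602 + 1.819·0.6941 = 5.147 t
  Li2O: 5.776·0.4054 = 2.342 t
LOI: 6.934·0.4398 + 5.776·0.5946 + 86.61·0.05020 + 15.77·0.01510 = 11.07 t
Net of LOI, the glass mass = 116.9 − 11.07 = 105.8 t (consistent with Σ oxide mass)
percent share: oxide ÷ glass, ×100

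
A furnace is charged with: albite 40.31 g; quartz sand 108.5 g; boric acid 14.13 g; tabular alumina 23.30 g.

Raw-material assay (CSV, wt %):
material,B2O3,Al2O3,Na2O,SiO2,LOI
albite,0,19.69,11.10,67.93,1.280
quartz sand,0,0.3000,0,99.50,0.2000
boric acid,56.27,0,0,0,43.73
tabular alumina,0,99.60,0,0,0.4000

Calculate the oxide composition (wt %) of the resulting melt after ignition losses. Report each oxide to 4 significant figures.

All arithmetic holds full precision through the solve; values along the way are displayed rounded to four significant digits in the printout — every reported value is rounded only once — the derived quantities are re-derived using the weight values on 179.2 g of glass at exact precision (yield, the totals, four oxide percentages, net glass mass, ignition loss), as written in the problem or the answer.
Per-oxide mass from batch:
  B2O3: 14.13·0.5627 = 7.951 g
  Al2O3: 40.31·0.1969 + 108.5·0.003000 + 23.30·0.9960 = 31.47 g
  Na2O: 40.31·0.1110 = 4.474 g
  SiO2: 40.31·0.6793 + 108.5·0.9950 = 135.3 g
LOI: 40.31·0.01280 + 108.5·0.002000 + 14.13·0.4373 + 23.30·0.004000 = 7.005 g
The glass mass, total less LOI, = 186.2 − 7.005 = 179.2 g (= the summed oxide contributions)
oxide / glass × 100 gives the wt %

Glass mass = 179.2 g (batch 186.2 − LOI 7.005).
Composition: B2O3 4.436%, Al2O3 17.56%, Na2O 2.496%, SiO2 75.51%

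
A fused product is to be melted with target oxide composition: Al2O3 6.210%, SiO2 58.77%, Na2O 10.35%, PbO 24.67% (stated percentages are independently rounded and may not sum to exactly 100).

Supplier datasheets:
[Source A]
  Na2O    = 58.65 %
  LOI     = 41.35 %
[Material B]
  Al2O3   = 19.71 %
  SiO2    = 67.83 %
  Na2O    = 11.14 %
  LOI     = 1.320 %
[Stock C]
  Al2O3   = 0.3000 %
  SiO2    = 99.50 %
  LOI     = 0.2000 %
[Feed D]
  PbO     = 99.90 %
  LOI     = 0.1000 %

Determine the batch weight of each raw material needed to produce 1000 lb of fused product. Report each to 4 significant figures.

Values along the way are printed rounded off to 4 significant figures alongside each step. All internal work runs at full precision at every stage — exactly one rounding lands on every reported value; derived quantities are re-derived using the weight values on 1000 lb of glass in full float precision (LOI, totals, the four compositions, yield, net glass mass), as they appear in the problem or answer text.
Target masses of each oxide per 1000 lb fused product:
  Al2O3: 6.210% × 1000 = 62.10 lb
  SiO2: 58.77% × 1000 = 587.7 lb
  Na2O: 10.35% × 1000 = 103.5 lb
  PbO: 24.67% × 1000 = 246.7 lb
A balance pass over the oxides, with the batch weights as given, under the basis named above (each sum matches its target mass within answer rounding):
  Al2O3: 309.3·0.1971 + 379.8·0.003000 = 62.10 lb (target 62.10 lb)
  SiO2: 309.3·0.6783 + 379.8·0.9950 = 587.7 lb (target 587.7 lb)
  Na2O: 117.7·0.5865 + 309.3·0.1114 = 103.5 lb (target 103.5 lb)
  PbO: 246.9·0.9990 = 246.7 lb (target 246.7 lb)
Consistency of the glass mass: net batch after ignition = 999.9 lb (summing oxide targets gives 1000 lb; stated basis 1000 lb — deltas are rounding alone).
Batch grand total — Σ batch = 1054 lb; Σ batch·LOI gives LOI loss = 53.76 lb; yield = glass ÷ total batch = 94.90%.

Batch per 1000 lb fused product:
  Source A: 117.7 lb
  Material B: 309.3 lb
  Stock C: 379.8 lb
  Feed D: 246.9 lb
Total batch = 1054 lb; LOI loss = 53.76 lb; yield = 94.90%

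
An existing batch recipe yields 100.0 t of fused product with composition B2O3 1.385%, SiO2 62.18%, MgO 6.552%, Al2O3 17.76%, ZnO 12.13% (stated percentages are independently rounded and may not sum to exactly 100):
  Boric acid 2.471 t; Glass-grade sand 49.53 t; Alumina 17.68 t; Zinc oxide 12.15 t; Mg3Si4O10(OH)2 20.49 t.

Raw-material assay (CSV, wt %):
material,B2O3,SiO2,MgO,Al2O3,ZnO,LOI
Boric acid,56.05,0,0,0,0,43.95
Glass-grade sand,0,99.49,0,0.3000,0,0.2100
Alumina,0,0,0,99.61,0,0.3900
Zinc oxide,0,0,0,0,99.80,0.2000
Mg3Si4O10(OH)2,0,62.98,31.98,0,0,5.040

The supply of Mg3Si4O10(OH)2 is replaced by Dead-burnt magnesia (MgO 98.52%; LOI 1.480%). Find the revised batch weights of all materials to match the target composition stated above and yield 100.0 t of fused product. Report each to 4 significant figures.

Revised batch per 100.0 t fused product:
  Boric acid: 2.471 t
  Glass-grade sand: 62.50 t
  Alumina: 17.64 t
  Zinc oxide: 12.15 t
  Dead-burnt magnesia: 6.650 t
Total batch = 101.4 t; LOI loss = 1.409 t

Each numeric step holds full float precision all the way through — working values are shown, with 4-significant-digit rounding, across the worked steps — exactly one rounding goes into each reported figure — derived quantities are re-derived from the batch weights on 100.0 t of glass in full precision (yield, the five compositions, LOI, net glass mass, the totals), precisely as stated by the problem or the answer.
The oxide mass targets at 100.0 t fused product:
  B2O3: 1.385% × 100.0 = 1.385 t
  SiO2: 62.18% × 100.0 = 62.18 t
  MgO: 6.552% × 100.0 = 6.552 t
  Al2O3: 17.76% × 100.0 = 17.76 t
  ZnO: 12.13% × 100.0 = 12.13 t
Balance tally, oxide-wise, given the weights on record, for the quoted basis mass (summed amounts equal target values exact up to rounding of places):
  B2O3: 2.471·0.5605 = 1.385 t (target 1.385 t)
  SiO2: 62.50·0.9949 = 62.18 t (target 62.18 t)
  MgO: 6.650·0.9852 = 6.552 t (target 6.552 t)
  Al2O3: 62.50·0.003000 + 17.64·0.9961 = 17.76 t (target 17.76 t)
  ZnO: 12.15·0.9980 = 12.13 t (target 12.13 t)
Glass-mass sanity pass: whole batch net of LOI = 100.0 t (summing oxide targets gives 100.0 t; basis as stated: 100.0 t — differing by rounding only).
Adding the batch up: Σ batch = 101.4 t; the LOI term Σ batch·LOI equals 1.409 t; as yield: glass ÷ batch → 98.61%.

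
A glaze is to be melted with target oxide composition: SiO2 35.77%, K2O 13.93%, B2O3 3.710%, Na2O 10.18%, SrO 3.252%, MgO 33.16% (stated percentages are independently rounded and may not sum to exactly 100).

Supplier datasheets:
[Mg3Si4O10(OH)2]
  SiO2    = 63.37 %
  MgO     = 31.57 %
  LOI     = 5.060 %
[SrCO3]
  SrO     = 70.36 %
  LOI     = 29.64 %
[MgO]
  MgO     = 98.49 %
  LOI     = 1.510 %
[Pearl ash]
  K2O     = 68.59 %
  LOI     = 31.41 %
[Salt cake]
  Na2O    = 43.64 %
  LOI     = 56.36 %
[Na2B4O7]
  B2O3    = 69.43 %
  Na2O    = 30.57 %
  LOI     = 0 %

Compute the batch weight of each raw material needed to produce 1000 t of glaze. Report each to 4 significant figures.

Batch per 1000 t glaze:
  Mg3Si4O10(OH)2: 564.5 t
  SrCO3: 46.22 t
  MgO: 155.8 t
  Pearl ash: 203.1 t
  Salt cake: 195.8 t
  Na2B4O7: 53.44 t
Total batch = 1219 t; LOI loss = 218.8 t; yield = 82.05%

Each numeric step carries exact precision at each step — working values are rounded off to 4 significant digits as shown — exactly one rounding is applied to each reported result; all derived quantities are computed starting from the weights on 1000 t of glass at full precision (six oxide percentages, yield, glass mass, the totals, ignition loss) exactly as shown in the problem or answer text.
Target oxide masses per 1000 t glaze:
  SiO2: 35.77% × 1000 = 357.7 t
  K2O: 13.93% × 1000 = 139.3 t
  B2O3: 3.710% × 1000 = 37.10 t
  Na2O: 10.18% × 1000 = 101.8 t
  SrO: 3.252% × 1000 = 32.52 t
  MgO: 33.16% × 1000 = 331.6 t
Per-oxide balance check using the reported weights, relative to the basis at hand (each sum matches its target mass modulo rounding of the values):
  SiO2: 564.5·0.6337 = 357.7 t (target 357.7 t)
  K2O: 203.1·0.6859 = 139.3 t (target 139.3 t)
  B2O3: 53.44·0.6943 = 37.10 t (target 37.10 t)
  Na2O: 195.8·0.4364 + 53.44·0.3057 = 101.8 t (target 101.8 t)
  SrO: 46.22·0.7036 = 32.52 t (target 32.52 t)
  MgO: 564.5·0.3157 + 155.8·0.9849 = 331.7 t (target 331.6 t)
Consistency of the glass mass: Σ batch − LOI loss = 1000 t (the Σ of target masses is 1000 t; basis as stated: 1000 t — any gap is answer rounding).
Total batch = Σ batch = 1219 t; the LOI term Σ batch·LOI equals 218.8 t; yield: glass divided by total = 82.05%.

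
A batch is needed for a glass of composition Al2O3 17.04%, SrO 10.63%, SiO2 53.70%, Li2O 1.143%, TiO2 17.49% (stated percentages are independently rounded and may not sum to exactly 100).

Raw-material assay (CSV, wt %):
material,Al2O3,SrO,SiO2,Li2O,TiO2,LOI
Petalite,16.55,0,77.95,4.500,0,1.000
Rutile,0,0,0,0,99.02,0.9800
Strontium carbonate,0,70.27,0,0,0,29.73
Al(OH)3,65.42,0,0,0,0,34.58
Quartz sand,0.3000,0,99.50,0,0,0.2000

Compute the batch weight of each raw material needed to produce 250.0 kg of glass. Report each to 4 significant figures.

Batch per 250.0 kg glass:
  Petalite: 63.50 kg
  Rutile: 44.16 kg
  Strontium carbonate: 37.82 kg
  Al(OH)3: 48.66 kg
  Quartz sand: 85.18 kg
Total batch = 279.3 kg; LOI loss = 29.31 kg; yield = 89.51%

The working math carries full float precision at all times — values along the way are printed, with 4-significant-digit rounding, as written; every reported figure is rounded once only. Derived quantities are recomputed starting from the weights per 250.0 kg of glass at full float precision (ignition loss, the five compositions, net glass mass, the yield, the totals), exactly as printed in the problem or answer text.
Oxide mass targets, per 250.0 kg glass:
  Al2O3: 17.04% × 250.0 = 42.60 kg
  SrO: 10.63% × 250.0 = 26.58 kg
  SiO2: 53.70% × 250.0 = 134.2 kg
  Li2O: 1.143% × 250.0 = 2.858 kg
  TiO2: 17.49% × 250.0 = 43.72 kg
A balance pass over the oxides, given the weights on record, under the basis named above (oxide sums agree with the targets inside rounding margins):
  Al2O3: 63.50·0.1655 + 48.66·0.6542 + 85.18·0.003000 = 42.60 kg (target 42.60 kg)
  SrO: 37.82·0.7027 = 26.58 kg (target 26.58 kg)
  SiO2: 63.50·0.7795 + 85.18·0.9950 = 134.3 kg (target 134.2 kg)
  Li2O: 63.50·0.04500 = 2.857 kg (target 2.858 kg)
  TiO2: 44.16·0.9902 = 43.73 kg (target 43.72 kg)
Glass-mass closure: total charge less LOI = 250.0 kg (the Σ of target masses is 250.0 kg; the stated basis being 250.0 kg — a pure rounding effect).
Whole-batch sum: Σ batch = 279.3 kg; LOI loss = Σ batch·LOI = 29.31 kg; glass ÷ batch gives a yield of 89.51%.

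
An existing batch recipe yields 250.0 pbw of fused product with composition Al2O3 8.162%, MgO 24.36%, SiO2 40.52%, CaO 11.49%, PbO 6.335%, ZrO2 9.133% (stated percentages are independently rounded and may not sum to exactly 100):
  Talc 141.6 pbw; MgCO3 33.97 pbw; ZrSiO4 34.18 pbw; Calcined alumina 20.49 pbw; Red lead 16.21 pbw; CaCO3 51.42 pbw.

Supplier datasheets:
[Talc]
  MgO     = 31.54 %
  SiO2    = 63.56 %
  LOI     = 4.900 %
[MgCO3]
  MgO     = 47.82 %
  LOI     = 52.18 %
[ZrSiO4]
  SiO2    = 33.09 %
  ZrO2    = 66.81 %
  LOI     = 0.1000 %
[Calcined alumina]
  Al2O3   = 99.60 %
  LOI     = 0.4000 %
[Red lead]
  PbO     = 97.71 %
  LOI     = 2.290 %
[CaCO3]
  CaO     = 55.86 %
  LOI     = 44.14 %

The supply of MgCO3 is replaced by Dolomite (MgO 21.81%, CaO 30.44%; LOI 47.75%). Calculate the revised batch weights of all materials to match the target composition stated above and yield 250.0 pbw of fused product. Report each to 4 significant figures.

Revised batch per 250.0 pbw fused product:
  Talc: 141.6 pbw
  Dolomite: 74.48 pbw
  ZrSiO4: 34.18 pbw
  Calcined alumina: 20.49 pbw
  Red lead: 16.21 pbw
  CaCO3: 10.84 pbw
Total batch = 297.8 pbw; LOI loss = 47.77 pbw

The whole derivation holds full float precision in all steps; intermediates are printed (rounded to 4 significant digits) within the worked lines; each reported number is rounded a single time; the derived quantities (the six compositions, ignition loss, yield, glass mass, totals) are rebuilt in exact precision using the weight values on 250.0 pbw of glass, exactly as shown in the question or the answer.
Target masses of each oxide per 250.0 pbw fused product:
  Al2O3: 8.162% × 250.0 = 20.40 pbw
  MgO: 24.36% × 250.0 = 60.90 pbw
  SiO2: 40.52% × 250.0 = 101.3 pbw
  CaO: 11.49% × 250.0 = 28.72 pbw
  PbO: 6.335% × 250.0 = 15.84 pbw
  ZrO2: 9.133% × 250.0 = 22.83 pbw
Mass-balance tally per oxide working from each reported weight, per the basis as stated (target by target, the sums agree given rounding of the digits):
  Al2O3: 20.49·0.9960 = 20.41 pbw (target 20.40 pbw)
  MgO: 141.6·0.3154 + 74.48·0.2181 = 60.90 pbw (target 60.90 pbw)
  SiO2: 141.6·0.6356 + 34.18·0.3309 = 101.3 pbw (target 101.3 pbw)
  CaO: 74.48·0.3044 + 10.84·0.5586 = 28.73 pbw (target 28.72 pbw)
  PbO: 16.21·0.9771 = 15.84 pbw (target 15.84 pbw)
  ZrO2: 34.18·0.6681 = 22.84 pbw (target 22.83 pbw)
Glass-mass bookkeeping: batch Σ − ignition loss = 250.0 pbw (oxide target masses add up to 250.0 pbw; versus the stated basis of 250.0 pbw — rounding explains the deltas).
Batch total: Σ batch = 297.8 pbw; LOI removed, Σ of batch·LOI: 47.77 pbw; yield = glass ÷ total batch = 83.96%.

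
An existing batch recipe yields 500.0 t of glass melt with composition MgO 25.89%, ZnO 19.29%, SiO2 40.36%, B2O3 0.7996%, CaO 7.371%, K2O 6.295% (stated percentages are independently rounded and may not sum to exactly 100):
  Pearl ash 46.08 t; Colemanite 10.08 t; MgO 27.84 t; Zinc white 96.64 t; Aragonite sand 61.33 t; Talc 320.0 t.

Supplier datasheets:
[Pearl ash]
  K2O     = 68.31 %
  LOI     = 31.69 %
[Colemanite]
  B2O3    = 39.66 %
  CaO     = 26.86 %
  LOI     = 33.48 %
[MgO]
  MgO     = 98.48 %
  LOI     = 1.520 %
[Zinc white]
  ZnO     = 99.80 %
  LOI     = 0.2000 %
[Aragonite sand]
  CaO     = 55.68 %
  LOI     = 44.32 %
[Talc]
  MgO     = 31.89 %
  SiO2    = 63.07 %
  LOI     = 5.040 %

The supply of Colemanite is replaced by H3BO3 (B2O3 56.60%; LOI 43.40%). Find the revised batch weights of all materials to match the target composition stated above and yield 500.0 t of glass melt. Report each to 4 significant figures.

Mid-chain values appear, rounded to 4 significant digits, alongside each step; the whole derivation keeps exact precision end to end; every reported number takes just one rounding; derived quantities, including the six compositions, yield, LOI, totals, net glass mass, are carried from the batch weights at 500.0 t of glass at exact precision, as they appear in the question or the answer.
Per-oxide target masses for 500.0 t glass melt:
  MgO: 25.89% × 500.0 = 129.4 t
  ZnO: 19.29% × 500.0 = 96.45 t
  SiO2: 40.36% × 500.0 = 201.8 t
  B2O3: 0.7996% × 500.0 = 3.998 t
  CaO: 7.371% × 500.0 = 36.85 t
  K2O: 6.295% × 500.0 = 31.48 t
Oxide-by-oxide audit given the weights on record, per the basis as stated (delivered sums recover each target net of answer rounding effects):
  MgO: 27.84·0.9848 + 320.0·0.3189 = 129.5 t (target 129.4 t)
  ZnO: 96.64·0.9980 = 96.45 t (target 96.45 t)
  SiO2: 320.0·0.6307 = 201.8 t (target 201.8 t)
  B2O3: 7.064·0.5660 = 3.998 t (target 3.998 t)
  CaO: 66.19·0.5568 = 36.85 t (target 36.85 t)
  K2O: 46.08·0.6831 = 31.48 t (target 31.48 t)
Glass-mass closure: Σ batch − LOI loss = 500.1 t (summing oxide targets gives 500.0 t; with the basis standing at 500.0 t — gaps are rounding artifacts).
Adding the batch up: Σ batch = 563.8 t; ignition loss, Σ(batch × LOI) = 63.75 t; yield = glass ÷ total batch = 88.69%.

Revised batch per 500.0 t glass melt:
  Pearl ash: 46.08 t
  H3BO3: 7.064 t
  MgO: 27.84 t
  Zinc white: 96.64 t
  Aragonite sand: 66.19 t
  Talc: 320.0 t
Total batch = 563.8 t; LOI loss = 63.75 t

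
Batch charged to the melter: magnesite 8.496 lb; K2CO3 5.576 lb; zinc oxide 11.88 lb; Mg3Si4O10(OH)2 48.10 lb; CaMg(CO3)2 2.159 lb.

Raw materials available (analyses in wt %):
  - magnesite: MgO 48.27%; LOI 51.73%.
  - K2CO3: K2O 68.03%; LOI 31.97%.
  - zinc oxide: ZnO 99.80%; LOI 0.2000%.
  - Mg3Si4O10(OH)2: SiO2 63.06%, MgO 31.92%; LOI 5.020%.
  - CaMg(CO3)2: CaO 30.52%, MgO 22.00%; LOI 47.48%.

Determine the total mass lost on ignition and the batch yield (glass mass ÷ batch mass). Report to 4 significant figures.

The working math runs at full float precision at each step; intermediates appear (rounded to four significant figures) on the page; every reported number sees exactly one rounding; derived quantities are carried in exact precision (net glass mass, the five compositions, totals, ignition loss, the yield) from the weighed amounts for 66.57 lb of glass, exactly as printed in question or answer.
LOI of each material in turn:
  magnesite: 8.496 × 0.5173 = 4.395 lb
  K2CO3: 5.576 × 0.3197 = 1.783 lb
  zinc oxide: 11.88 × 0.002000 = 0.02376 lb
  Mg3Si4O10(OH)2: 48.10 × 0.05020 = 2.415 lb
  CaMg(CO3)2: 2.159 × 0.4748 = 1.025 lb
Total LOI = 9.641 lb
Glass = batch − LOI = 76.21 − 9.641 = 66.57 lb

LOI loss = 9.641 lb; glass = 66.57 lb; yield = 87.35%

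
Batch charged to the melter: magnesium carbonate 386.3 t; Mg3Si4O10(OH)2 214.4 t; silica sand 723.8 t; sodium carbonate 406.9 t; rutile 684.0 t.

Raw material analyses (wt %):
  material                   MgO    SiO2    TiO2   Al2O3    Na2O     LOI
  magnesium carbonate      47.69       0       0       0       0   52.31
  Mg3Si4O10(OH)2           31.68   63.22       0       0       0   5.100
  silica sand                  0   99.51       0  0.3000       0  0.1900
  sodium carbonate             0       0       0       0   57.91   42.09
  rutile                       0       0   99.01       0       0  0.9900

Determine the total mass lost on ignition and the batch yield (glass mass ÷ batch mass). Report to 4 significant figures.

LOI loss = 392.4 t; glass = 2023 t; yield = 83.75%

All arithmetic runs at exact precision through every step. In-progress results are printed rounded to 4 significant digits alongside each step. A single rounding yields every reported result. The derived quantities, which include yield, ignition loss, net glass mass, the totals, five oxide percentages, are re-derived at exact precision, as they appear in question or answer, from the weighed amounts at 2023 t of glass.
Loss on ignition, line by line:
  magnesium carbonate: 386.3 × 0.5231 = 202.1 t
  Mg3Si4O10(OH)2: 214.4 × 0.05100 = 10.93 t
  silica sand: 723.8 × 0.001900 = 1.375 t
  sodium carbonate: 406.9 × 0.4209 = 171.3 t
  rutile: 684.0 × 0.009900 = 6.772 t
Total LOI = 392.4 t
Glass = batch − LOI = 2415 − 392.4 = 2023 t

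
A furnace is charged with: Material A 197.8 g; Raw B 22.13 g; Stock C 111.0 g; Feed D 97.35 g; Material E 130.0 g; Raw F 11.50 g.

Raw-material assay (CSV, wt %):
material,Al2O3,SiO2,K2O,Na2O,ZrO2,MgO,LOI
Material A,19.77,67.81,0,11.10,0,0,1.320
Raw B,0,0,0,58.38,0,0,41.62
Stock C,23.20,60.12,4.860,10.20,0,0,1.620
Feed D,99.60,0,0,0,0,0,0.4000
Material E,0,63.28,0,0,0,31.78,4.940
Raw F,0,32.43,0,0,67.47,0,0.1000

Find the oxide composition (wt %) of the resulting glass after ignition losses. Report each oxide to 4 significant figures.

Glass mass = 549.3 g (batch 569.8 − LOI 20.44).
Composition: Al2O3 29.46%, SiO2 52.22%, K2O 0.9820%, Na2O 8.410%, ZrO2 1.412%, MgO 7.521%

All internal work carries full precision in all steps; the intermediate values are displayed (rounded to four significant figures) as written; every reported number receives exactly one rounding. The derived quantities are computed at full float precision (six oxide percentages, net glass mass, ignition loss, the totals, the yield) from the weighed amounts at 549.3 g of glass, as given in question or answer.
Oxide-by-oxide delivered mass:
  Al2O3: 197.8·0.1977 + 111.0·0.2320 + 97.35·0.9960 = 161.8 g
  SiO2: 197.8·0.6781 + 111.0·0.6012 + 130.0·0.6328 + 11.50·0.3243 = 286.9 g
  K2O: 111.0·0.04860 = 5.395 g
  Na2O: 197.8·0.1110 + 22.13·0.5838 + 111.0·0.1020 = 46.20 g
  ZrO2: 11.50·0.6747 = 7.759 g
  MgO: 130.0·0.3178 = 41.31 g
LOI: 197.8·0.01320 + 22.13·0.4162 + 111.0·0.01620 + 97.35·0.004000 + 130.0·0.04940 + 11.50·0.001000 = 20.44 g
Glass = total batch minus LOI = 569.8 − 20.44 = 549.3 g (matching Σ of the oxides)
percent by weight: oxide/glass ×100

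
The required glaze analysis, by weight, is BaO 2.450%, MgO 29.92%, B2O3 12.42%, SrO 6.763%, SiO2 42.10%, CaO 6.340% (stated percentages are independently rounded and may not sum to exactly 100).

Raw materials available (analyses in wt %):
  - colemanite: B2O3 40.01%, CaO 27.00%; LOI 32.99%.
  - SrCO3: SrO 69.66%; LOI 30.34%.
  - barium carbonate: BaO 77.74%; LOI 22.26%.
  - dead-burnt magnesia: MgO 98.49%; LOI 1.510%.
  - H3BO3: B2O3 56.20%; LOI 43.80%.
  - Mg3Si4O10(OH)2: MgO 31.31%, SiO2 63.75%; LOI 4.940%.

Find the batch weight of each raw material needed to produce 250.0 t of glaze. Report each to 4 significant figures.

All internal work holds exact precision in every operation. Values along the way are printed with 4-significant-digit rounding between the steps. Each reported figure is rounded exactly once — derived quantities are carried at exact precision (the totals, six oxide percentages, LOI, the yield, glass mass) from the batch weights per 250.0 t of glass, exactly as printed in either problem or answer.
Target oxide masses per 250.0 t glaze:
  BaO: 2.450% × 250.0 = 6.125 t
  MgO: 29.92% × 250.0 = 74.80 t
  B2O3: 12.42% × 250.0 = 31.05 t
  SrO: 6.763% × 250.0 = 16.91 t
  SiO2: 42.10% × 250.0 = 105.2 t
  CaO: 6.340% × 250.0 = 15.85 t
Mass-balance tally per oxide using the reported weights, for the quoted basis mass (delivered sums recover each target modulo rounding of the values):
  BaO: 7.879·0.7774 = 6.125 t (target 6.125 t)
  MgO: 23.46·0.9849 + 165.1·0.3131 = 74.80 t (target 74.80 t)
  B2O3: 58.70·0.4001 + 13.46·0.5620 = 31.05 t (target 31.05 t)
  SrO: 24.27·0.6966 = 16.91 t (target 16.91 t)
  SiO2: 165.1·0.6375 = 105.3 t (target 105.2 t)
  CaO: 58.70·0.2700 = 15.85 t (target 15.85 t)
Glass-mass closure: Σ batch − LOI loss = 250.0 t (oxide target masses add up to 250.0 t; with the basis standing at 250.0 t — any gap is answer rounding).
Batch grand total — Σ batch = 292.9 t; LOI removed, Σ of batch·LOI: 42.89 t; the yield ratio, glass ÷ batch: 85.36%.

Batch per 250.0 t glaze:
  colemanite: 58.70 t
  SrCO3: 24.27 t
  barium carbonate: 7.879 t
  dead-burnt magnesia: 23.46 t
  H3BO3: 13.46 t
  Mg3Si4O10(OH)2: 165.1 t
Total batch = 292.9 t; LOI loss = 42.89 t; yield = 85.36%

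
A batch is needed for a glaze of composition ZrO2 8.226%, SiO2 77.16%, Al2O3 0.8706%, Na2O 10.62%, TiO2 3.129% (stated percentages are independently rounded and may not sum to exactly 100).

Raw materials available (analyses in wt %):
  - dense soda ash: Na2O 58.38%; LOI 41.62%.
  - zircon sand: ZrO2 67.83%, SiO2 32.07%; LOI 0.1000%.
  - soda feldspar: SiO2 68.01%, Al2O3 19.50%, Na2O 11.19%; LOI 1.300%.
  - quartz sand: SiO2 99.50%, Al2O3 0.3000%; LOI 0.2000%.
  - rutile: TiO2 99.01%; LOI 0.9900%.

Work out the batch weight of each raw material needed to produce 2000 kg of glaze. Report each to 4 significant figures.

Intermediates are printed rounded to four significant figures between the steps. Every computation carries full precision end to end — each reported number takes just one rounding. The derived quantities, which include the totals, five oxide percentages, net glass mass, the yield, LOI, are recomputed in exact precision, exactly as printed in problem or answer, from the weighed amounts on 2000 kg of glass.
Target oxide masses per 2000 kg glaze:
  ZrO2: 8.226% × 2000 = 164.5 kg
  SiO2: 77.16% × 2000 = 1543 kg
  Al2O3: 0.8706% × 2000 = 17.41 kg
  Na2O: 10.62% × 2000 = 212.4 kg
  TiO2: 3.129% × 2000 = 62.58 kg
A balance pass over the oxides, working from each reported weight, per the basis as stated (oxide sums agree with the targets within answer rounding):
  ZrO2: 242.5·0.6783 = 164.5 kg (target 164.5 kg)
  SiO2: 242.5·0.3207 + 67.34·0.6801 + 1427·0.9950 = 1543 kg (target 1543 kg)
  Al2O3: 67.34·0.1950 + 1427·0.003000 = 17.41 kg (target 17.41 kg)
  Na2O: 350.9·0.5838 + 67.34·0.1119 = 212.4 kg (target 212.4 kg)
  TiO2: 63.21·0.9901 = 62.58 kg (target 62.58 kg)
Mass balance on the glass: batch Σ − ignition loss = 2000 kg (summing oxide targets gives 2000 kg; stated basis 2000 kg — any gap is answer rounding).
Batch total: Σ batch = 2151 kg; the LOI term Σ batch·LOI equals 150.6 kg; yield, glass over the total, = 93.00%.

Batch per 2000 kg glaze:
  dense soda ash: 350.9 kg
  zircon sand: 242.5 kg
  soda feldspar: 67.34 kg
  quartz sand: 1427 kg
  rutile: 63.21 kg
Total batch = 2151 kg; LOI loss = 150.6 kg; yield = 93.00%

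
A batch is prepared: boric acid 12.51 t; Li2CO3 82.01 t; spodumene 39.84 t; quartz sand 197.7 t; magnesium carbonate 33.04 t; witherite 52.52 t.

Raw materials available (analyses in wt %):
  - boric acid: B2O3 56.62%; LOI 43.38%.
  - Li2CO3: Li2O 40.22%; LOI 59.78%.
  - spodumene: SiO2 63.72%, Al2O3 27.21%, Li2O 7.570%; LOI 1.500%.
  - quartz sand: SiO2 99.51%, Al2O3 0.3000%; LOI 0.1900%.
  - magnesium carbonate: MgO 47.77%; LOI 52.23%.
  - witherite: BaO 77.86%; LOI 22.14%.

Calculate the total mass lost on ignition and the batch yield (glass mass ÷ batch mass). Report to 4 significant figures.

LOI loss = 84.31 t; glass = 333.3 t; yield = 79.81%

Rounding to 4 significant figures applies to each intermediate as displayed. All internal work carries full float precision from first step to last; each reported figure undergoes a single rounding — all derived quantities are recomputed starting from the weights at 333.3 t of glass at exact precision (net glass mass, the six compositions, the yield, ignition loss, totals), as quoted within question or answer.
Material-by-material LOI:
  boric acid: 12.51 × 0.4338 = 5.427 t
  Li2CO3: 82.01 × 0.5978 = 49.03 t
  spodumene: 39.84 × 0.01500 = 0.5976 t
  quartz sand: 197.7 × 0.001900 = 0.3756 t
  magnesium carbonate: 33.04 × 0.5223 = 17.26 t
  witherite: 52.52 × 0.2214 = 11.63 t
Total LOI = 84.31 t
Glass = batch − LOI = 417.6 − 84.31 = 333.3 t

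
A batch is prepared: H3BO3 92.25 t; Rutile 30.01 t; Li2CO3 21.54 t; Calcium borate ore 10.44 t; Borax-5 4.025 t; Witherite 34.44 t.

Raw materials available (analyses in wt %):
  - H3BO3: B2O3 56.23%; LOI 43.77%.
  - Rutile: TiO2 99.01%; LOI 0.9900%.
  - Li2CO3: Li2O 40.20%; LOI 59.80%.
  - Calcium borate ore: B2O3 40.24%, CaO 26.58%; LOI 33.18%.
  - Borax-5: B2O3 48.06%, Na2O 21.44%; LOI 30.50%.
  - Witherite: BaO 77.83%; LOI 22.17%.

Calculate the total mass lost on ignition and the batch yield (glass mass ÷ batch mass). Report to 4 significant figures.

LOI loss = 65.88 t; glass = 126.8 t; yield = 65.81%

Every computation keeps full float precision end to end; mid-chain values are shown with 4-significant-figure rounding between the steps — every reported result includes exactly one rounding; all derived quantities are rebuilt at full precision (totals, the six compositions, the yield, net glass mass, LOI) starting from the weights at 126.8 t of glass as they appear in the problem or answer text.
LOI of each material in turn:
  H3BO3: 92.25 × 0.4377 = 40.38 t
  Rutile: 30.01 × 0.009900 = 0.2971 t
  Li2CO3: 21.54 × 0.5980 = 12.88 t
  Calcium borate ore: 10.44 × 0.3318 = 3.464 t
  Borax-5: 4.025 × 0.3050 = 1.228 t
  Witherite: 34.44 × 0.2217 = 7.635 t
Total LOI = 65.88 t
Glass = batch − LOI = 192.7 − 65.88 = 126.8 t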